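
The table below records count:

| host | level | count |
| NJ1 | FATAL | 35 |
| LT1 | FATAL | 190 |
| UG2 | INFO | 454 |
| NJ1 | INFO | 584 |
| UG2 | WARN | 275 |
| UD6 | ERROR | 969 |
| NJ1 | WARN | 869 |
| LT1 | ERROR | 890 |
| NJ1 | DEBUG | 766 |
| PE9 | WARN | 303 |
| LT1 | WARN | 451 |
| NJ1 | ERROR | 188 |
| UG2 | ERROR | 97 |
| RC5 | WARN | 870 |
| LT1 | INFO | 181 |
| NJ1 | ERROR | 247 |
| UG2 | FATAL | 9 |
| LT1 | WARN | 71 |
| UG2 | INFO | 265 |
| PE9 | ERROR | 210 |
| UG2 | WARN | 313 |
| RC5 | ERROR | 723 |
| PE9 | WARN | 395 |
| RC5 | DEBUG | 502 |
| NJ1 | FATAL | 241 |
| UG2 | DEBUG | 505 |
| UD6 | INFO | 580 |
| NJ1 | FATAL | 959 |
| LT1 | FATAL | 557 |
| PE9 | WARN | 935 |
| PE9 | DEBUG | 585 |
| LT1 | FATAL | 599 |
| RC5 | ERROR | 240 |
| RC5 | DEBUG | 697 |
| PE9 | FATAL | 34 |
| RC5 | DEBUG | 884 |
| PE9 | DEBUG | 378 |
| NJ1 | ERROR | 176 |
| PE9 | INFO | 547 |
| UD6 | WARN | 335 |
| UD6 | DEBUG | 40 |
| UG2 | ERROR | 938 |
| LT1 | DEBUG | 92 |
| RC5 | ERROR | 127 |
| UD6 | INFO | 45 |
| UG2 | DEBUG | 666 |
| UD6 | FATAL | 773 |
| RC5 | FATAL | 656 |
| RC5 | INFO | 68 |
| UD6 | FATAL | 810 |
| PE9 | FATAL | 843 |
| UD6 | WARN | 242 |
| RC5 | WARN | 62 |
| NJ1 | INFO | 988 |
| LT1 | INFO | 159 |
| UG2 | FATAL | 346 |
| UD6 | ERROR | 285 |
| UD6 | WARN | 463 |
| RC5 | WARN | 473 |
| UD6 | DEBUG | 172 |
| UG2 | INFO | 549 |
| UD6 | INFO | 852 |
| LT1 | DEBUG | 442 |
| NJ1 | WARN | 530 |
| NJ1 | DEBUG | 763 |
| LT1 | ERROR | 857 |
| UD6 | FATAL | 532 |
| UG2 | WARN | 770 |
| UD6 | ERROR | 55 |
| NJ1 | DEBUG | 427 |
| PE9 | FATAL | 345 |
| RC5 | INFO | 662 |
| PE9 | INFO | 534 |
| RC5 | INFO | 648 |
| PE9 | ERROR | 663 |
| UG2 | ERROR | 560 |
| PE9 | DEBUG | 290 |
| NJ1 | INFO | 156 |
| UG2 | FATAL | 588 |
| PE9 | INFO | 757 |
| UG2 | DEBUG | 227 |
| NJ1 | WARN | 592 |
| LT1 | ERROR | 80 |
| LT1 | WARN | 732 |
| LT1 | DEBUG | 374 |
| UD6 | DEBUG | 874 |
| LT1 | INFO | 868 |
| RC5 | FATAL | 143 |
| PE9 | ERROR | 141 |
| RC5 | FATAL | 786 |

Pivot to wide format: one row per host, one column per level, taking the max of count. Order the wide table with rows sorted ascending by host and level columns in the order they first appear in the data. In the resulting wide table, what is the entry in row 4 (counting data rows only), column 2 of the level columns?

With rows sorted ascending by host, row 4 is host=RC5. level columns in first-appearance order: FATAL, INFO, WARN, ERROR, DEBUG; column 2 is INFO.
Long rows with host=RC5, level=INFO: max(68, 662, 648) = 662.

662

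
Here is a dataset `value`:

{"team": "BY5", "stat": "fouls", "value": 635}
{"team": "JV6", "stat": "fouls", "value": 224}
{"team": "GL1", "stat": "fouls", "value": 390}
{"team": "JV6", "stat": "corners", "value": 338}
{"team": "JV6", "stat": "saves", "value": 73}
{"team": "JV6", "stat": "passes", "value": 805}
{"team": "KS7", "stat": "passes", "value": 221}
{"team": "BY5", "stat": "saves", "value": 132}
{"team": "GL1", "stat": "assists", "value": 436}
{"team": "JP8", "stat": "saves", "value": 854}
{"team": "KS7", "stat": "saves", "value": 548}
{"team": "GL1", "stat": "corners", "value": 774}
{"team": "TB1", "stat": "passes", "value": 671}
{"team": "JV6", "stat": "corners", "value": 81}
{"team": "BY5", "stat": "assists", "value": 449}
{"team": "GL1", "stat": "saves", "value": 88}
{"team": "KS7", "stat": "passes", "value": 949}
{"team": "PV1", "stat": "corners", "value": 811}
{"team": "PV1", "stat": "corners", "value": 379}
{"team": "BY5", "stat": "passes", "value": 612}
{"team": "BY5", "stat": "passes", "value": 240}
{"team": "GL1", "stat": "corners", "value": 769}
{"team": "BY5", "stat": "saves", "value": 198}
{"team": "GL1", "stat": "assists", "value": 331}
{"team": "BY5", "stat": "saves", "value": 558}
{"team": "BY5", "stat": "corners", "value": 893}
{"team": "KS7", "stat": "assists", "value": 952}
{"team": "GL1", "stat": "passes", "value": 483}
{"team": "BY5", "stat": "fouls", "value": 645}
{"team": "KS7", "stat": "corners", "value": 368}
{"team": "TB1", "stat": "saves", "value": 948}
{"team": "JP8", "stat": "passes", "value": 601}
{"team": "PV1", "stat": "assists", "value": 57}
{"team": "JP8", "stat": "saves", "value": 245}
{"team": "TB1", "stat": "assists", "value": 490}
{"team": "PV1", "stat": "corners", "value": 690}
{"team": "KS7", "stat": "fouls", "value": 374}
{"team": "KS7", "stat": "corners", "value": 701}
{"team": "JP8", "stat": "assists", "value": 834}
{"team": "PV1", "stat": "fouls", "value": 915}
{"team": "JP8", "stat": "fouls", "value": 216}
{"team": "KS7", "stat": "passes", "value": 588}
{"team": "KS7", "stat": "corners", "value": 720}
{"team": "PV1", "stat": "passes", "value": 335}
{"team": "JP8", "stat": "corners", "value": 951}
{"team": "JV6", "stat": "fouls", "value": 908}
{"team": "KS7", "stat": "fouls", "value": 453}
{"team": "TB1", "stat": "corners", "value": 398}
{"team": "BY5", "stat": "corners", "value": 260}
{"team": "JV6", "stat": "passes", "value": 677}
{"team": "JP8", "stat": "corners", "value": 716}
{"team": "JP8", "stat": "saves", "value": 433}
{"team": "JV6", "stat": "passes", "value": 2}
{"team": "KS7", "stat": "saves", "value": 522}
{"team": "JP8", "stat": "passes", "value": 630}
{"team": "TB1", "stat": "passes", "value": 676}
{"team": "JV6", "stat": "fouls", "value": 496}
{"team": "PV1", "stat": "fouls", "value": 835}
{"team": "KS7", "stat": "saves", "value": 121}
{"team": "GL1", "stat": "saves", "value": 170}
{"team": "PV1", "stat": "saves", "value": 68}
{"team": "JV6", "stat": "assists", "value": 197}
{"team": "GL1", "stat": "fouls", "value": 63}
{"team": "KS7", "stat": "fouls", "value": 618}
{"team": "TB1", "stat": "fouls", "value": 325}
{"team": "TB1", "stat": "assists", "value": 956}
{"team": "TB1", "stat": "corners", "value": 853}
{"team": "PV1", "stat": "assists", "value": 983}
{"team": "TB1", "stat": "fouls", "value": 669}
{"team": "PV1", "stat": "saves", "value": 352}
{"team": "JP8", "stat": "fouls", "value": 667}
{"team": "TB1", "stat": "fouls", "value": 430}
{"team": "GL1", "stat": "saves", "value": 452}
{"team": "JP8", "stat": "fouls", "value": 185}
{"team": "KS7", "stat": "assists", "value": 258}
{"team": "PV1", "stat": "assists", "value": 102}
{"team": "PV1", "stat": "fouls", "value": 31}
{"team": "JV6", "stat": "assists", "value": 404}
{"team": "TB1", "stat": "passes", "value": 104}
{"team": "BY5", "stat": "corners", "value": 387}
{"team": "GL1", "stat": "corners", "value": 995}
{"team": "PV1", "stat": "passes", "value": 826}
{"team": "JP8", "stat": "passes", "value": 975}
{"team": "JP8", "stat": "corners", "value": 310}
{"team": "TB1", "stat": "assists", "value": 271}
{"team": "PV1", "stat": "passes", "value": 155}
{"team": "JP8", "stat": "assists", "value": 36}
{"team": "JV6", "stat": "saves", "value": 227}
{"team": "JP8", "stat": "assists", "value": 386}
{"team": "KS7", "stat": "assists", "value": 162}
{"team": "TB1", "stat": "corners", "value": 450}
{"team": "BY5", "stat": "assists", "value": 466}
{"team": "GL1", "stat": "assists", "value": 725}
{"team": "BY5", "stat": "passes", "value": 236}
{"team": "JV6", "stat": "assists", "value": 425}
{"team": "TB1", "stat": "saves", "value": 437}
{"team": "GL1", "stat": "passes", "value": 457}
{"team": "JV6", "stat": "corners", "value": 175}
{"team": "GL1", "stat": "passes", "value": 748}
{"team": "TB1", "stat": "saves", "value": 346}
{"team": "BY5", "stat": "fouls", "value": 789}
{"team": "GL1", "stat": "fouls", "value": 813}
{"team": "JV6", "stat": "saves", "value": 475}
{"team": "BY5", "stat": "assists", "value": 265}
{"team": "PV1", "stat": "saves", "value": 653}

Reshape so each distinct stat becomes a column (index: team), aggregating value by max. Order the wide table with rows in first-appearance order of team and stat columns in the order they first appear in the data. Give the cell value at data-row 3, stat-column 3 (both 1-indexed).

452

With rows in first-appearance order of team, row 3 is team=GL1. stat columns in first-appearance order: fouls, corners, saves, passes, assists; column 3 is saves.
Long rows with team=GL1, stat=saves: max(88, 170, 452) = 452.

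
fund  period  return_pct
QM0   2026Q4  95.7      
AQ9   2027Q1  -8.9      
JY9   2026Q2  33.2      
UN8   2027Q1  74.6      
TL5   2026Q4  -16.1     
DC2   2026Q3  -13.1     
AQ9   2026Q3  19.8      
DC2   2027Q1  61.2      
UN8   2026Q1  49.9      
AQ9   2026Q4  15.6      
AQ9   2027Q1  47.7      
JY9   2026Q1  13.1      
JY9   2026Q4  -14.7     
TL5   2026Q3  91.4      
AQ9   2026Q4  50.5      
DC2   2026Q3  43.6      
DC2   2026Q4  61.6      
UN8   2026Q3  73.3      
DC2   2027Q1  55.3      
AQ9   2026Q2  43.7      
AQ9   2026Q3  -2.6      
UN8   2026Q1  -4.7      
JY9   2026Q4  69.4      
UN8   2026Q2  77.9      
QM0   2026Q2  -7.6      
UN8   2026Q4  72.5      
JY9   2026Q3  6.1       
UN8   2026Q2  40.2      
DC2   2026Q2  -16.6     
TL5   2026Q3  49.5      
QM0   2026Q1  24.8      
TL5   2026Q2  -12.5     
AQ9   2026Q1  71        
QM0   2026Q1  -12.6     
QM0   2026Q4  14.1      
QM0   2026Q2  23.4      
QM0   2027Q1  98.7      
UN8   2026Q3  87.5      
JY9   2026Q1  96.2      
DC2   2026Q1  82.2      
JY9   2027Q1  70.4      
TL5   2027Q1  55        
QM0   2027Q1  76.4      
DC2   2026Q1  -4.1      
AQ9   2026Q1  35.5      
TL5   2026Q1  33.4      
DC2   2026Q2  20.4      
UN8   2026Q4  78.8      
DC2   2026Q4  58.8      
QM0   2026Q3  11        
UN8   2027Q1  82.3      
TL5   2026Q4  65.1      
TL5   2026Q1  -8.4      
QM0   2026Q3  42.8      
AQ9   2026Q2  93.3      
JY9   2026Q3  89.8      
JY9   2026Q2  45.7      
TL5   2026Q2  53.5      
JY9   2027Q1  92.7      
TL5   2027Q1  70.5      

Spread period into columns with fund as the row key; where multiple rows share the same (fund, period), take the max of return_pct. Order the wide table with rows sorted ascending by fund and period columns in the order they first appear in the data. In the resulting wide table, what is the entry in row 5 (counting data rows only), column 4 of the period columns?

With rows sorted ascending by fund, row 5 is fund=TL5. period columns in first-appearance order: 2026Q4, 2027Q1, 2026Q2, 2026Q3, 2026Q1; column 4 is 2026Q3.
Long rows with fund=TL5, period=2026Q3: max(91.4, 49.5) = 91.4.

91.4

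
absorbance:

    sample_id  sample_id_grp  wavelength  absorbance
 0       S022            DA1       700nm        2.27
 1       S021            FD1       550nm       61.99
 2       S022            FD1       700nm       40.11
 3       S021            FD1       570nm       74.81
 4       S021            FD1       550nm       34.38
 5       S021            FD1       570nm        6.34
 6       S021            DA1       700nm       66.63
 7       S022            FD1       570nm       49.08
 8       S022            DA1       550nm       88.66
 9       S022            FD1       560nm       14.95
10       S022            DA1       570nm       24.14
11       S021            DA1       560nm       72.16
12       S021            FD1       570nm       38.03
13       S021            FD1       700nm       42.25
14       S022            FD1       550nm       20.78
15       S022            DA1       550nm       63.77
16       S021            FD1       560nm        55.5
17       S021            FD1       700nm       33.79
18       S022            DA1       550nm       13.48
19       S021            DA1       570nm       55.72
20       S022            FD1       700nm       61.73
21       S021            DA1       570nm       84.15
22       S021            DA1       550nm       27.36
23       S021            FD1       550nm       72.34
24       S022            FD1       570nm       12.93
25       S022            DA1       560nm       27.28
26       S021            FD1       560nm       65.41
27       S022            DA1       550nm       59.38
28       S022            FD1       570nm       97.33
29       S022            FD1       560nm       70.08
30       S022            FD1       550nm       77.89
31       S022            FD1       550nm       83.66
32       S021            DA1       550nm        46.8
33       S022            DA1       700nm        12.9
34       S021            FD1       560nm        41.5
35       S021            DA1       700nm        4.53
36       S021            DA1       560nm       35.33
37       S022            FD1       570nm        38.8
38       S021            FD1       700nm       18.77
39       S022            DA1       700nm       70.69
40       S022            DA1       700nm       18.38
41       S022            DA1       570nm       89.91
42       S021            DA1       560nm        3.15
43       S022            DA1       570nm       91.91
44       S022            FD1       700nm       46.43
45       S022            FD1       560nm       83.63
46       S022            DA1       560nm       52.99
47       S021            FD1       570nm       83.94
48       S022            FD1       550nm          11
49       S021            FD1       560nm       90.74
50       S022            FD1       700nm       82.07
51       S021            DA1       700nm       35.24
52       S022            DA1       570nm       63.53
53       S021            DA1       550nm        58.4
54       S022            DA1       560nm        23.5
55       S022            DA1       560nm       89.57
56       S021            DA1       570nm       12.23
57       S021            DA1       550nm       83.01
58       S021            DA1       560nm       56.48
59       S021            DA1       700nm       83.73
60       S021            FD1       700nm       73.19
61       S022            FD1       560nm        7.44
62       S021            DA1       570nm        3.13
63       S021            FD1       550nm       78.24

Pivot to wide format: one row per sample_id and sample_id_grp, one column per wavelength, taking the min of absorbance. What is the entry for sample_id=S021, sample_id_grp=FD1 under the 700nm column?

Rows with sample_id=S021, sample_id_grp=FD1 and wavelength=700nm: absorbance values are 42.25, 33.79, 18.77, 73.19.
min(42.25, 33.79, 18.77, 73.19) = 18.77.

18.77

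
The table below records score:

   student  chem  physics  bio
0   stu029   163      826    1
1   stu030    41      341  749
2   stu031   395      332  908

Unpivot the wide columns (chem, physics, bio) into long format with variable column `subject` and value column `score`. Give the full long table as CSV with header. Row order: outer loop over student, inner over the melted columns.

Each (student, column) pair becomes one row: 3 × 3 = 9 rows.
For example, (stu029, chem) → score=163.

student,subject,score
stu029,chem,163
stu029,physics,826
stu029,bio,1
stu030,chem,41
stu030,physics,341
stu030,bio,749
stu031,chem,395
stu031,physics,332
stu031,bio,908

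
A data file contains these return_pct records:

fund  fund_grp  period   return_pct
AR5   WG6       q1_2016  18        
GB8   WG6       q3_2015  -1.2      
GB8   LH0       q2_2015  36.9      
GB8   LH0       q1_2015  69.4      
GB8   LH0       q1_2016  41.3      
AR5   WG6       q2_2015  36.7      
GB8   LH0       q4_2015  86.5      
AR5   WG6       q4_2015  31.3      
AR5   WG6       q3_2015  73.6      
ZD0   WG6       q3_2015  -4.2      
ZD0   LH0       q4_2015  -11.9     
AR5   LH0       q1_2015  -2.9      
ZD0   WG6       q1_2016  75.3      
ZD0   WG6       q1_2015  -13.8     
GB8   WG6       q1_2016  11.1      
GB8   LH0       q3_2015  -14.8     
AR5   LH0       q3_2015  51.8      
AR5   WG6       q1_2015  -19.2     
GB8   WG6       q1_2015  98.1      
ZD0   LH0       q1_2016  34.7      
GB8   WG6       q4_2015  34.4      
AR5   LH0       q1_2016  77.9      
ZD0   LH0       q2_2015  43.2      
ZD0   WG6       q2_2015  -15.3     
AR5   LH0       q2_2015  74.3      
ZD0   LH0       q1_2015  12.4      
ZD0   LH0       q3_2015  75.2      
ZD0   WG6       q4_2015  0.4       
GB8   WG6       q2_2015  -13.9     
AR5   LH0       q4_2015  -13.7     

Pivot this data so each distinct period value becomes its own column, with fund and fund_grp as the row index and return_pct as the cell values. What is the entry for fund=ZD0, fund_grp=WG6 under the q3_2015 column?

Wide layout: rows indexed by fund and fund_grp, columns are the 5 distinct period values (q1_2016, q3_2015, q2_2015, q1_2015, q4_2015).
Cell (fund=ZD0, fund_grp=WG6, period=q3_2015) draws from the long row where fund=ZD0, fund_grp=WG6 and period=q3_2015, which has return_pct=-4.2.

-4.2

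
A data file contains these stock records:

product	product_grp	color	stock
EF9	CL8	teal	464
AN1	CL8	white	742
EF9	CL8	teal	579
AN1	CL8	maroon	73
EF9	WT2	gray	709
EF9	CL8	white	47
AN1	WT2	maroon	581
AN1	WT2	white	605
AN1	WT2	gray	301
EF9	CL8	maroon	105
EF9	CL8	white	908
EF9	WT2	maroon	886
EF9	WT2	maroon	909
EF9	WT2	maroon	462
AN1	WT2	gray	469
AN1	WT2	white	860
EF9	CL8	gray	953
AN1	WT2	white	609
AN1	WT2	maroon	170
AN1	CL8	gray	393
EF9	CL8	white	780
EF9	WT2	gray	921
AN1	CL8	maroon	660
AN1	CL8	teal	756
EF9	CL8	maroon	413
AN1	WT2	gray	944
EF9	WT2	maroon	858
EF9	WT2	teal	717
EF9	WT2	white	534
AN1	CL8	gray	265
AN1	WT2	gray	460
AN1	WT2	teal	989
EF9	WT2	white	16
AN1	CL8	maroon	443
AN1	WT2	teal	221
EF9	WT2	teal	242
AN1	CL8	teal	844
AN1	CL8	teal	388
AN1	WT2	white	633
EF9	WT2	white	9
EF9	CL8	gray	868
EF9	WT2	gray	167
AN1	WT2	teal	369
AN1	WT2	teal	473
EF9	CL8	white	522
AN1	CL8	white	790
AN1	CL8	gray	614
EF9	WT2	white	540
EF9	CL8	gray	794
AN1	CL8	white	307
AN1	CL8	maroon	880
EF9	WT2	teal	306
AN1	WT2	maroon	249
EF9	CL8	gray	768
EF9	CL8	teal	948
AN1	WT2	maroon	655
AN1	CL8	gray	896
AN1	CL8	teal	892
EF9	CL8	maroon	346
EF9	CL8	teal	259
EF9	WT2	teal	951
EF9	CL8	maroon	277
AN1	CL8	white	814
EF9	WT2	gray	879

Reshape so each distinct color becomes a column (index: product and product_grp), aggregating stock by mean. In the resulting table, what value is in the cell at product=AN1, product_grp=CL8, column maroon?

Rows with product=AN1, product_grp=CL8 and color=maroon: stock values are 73, 660, 443, 880.
(73 + 660 + 443 + 880) / 4 = 514.

514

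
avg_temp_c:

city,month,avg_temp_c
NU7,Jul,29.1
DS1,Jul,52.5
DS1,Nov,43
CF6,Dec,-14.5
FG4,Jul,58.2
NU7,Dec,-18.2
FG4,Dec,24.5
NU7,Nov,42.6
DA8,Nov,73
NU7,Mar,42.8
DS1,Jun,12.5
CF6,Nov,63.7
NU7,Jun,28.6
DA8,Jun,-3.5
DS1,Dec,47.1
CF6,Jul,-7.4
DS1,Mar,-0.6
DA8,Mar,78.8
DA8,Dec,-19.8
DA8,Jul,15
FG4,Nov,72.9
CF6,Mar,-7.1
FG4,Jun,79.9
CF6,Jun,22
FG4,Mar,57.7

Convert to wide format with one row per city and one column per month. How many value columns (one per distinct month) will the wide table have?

5 distinct month values: Mar, Jun, Nov, Dec, Jul.

5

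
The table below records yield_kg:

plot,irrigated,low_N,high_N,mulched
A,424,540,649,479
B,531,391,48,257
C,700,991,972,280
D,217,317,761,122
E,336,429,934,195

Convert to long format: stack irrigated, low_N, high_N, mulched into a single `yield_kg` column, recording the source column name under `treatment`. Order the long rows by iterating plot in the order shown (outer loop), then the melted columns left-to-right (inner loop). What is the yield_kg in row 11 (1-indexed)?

20 rows total (5 × 4). Row 11: index ⌊(11-1)/4⌋ = 2 into plot → C; (11-1) mod 4 = 2 into the melted columns → high_N.
So row 11 is (C, high_N, 972); yield_kg = 972.

972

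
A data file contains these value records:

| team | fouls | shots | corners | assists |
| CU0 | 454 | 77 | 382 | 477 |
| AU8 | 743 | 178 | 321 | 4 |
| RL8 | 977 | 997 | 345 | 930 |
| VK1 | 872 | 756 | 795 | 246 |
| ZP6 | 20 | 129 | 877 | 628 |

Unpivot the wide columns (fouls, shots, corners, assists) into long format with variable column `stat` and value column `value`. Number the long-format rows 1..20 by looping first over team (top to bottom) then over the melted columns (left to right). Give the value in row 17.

20 rows total (5 × 4). Row 17: index ⌊(17-1)/4⌋ = 4 into team → ZP6; (17-1) mod 4 = 0 into the melted columns → fouls.
So row 17 is (ZP6, fouls, 20); value = 20.

20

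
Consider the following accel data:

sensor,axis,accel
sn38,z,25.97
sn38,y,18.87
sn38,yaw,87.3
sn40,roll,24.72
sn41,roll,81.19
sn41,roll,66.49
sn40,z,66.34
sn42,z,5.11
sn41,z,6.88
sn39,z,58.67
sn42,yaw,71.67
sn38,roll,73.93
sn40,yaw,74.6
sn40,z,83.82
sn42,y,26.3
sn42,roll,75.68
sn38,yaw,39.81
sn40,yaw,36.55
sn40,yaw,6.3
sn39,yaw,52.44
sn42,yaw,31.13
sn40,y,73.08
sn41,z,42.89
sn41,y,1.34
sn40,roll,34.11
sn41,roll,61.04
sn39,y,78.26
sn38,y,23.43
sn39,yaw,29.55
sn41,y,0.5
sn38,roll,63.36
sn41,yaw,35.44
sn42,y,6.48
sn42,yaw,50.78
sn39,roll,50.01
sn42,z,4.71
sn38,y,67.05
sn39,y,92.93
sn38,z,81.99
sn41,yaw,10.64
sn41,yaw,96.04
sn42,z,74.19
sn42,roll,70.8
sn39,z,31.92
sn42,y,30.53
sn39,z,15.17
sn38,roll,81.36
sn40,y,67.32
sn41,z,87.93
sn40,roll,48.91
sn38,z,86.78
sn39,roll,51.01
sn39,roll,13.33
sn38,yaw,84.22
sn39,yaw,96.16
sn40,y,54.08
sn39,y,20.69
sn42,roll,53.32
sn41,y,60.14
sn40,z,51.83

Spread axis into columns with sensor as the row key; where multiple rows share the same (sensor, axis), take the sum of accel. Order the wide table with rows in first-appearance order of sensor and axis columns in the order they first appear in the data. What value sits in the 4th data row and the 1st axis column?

With rows in first-appearance order of sensor, row 4 is sensor=sn42. axis columns in first-appearance order: z, y, yaw, roll; column 1 is z.
Long rows with sensor=sn42, axis=z: 5.11 + 4.71 + 74.19 = 84.01.

84.01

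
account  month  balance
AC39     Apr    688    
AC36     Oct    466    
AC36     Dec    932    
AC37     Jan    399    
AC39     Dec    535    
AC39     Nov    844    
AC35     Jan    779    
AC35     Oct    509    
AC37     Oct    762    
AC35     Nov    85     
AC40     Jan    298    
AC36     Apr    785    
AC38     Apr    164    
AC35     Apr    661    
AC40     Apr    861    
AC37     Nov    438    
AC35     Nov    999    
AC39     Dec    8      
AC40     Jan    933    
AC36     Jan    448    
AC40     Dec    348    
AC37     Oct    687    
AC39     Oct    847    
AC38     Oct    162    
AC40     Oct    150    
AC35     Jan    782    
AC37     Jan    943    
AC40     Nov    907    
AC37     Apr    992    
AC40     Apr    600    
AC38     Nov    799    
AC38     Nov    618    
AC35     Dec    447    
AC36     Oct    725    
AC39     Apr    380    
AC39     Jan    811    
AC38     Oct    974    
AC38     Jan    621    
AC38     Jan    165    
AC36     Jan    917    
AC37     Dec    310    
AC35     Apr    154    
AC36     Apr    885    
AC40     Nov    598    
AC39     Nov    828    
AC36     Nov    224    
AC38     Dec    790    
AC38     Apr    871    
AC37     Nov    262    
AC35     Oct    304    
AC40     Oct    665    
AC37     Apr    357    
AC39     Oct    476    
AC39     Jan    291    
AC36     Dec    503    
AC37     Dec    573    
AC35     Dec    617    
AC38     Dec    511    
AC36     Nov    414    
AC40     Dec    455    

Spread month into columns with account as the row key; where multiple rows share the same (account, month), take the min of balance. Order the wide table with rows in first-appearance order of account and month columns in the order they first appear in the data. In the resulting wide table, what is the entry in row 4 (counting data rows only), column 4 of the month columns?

779

With rows in first-appearance order of account, row 4 is account=AC35. month columns in first-appearance order: Apr, Oct, Dec, Jan, Nov; column 4 is Jan.
Long rows with account=AC35, month=Jan: min(779, 782) = 779.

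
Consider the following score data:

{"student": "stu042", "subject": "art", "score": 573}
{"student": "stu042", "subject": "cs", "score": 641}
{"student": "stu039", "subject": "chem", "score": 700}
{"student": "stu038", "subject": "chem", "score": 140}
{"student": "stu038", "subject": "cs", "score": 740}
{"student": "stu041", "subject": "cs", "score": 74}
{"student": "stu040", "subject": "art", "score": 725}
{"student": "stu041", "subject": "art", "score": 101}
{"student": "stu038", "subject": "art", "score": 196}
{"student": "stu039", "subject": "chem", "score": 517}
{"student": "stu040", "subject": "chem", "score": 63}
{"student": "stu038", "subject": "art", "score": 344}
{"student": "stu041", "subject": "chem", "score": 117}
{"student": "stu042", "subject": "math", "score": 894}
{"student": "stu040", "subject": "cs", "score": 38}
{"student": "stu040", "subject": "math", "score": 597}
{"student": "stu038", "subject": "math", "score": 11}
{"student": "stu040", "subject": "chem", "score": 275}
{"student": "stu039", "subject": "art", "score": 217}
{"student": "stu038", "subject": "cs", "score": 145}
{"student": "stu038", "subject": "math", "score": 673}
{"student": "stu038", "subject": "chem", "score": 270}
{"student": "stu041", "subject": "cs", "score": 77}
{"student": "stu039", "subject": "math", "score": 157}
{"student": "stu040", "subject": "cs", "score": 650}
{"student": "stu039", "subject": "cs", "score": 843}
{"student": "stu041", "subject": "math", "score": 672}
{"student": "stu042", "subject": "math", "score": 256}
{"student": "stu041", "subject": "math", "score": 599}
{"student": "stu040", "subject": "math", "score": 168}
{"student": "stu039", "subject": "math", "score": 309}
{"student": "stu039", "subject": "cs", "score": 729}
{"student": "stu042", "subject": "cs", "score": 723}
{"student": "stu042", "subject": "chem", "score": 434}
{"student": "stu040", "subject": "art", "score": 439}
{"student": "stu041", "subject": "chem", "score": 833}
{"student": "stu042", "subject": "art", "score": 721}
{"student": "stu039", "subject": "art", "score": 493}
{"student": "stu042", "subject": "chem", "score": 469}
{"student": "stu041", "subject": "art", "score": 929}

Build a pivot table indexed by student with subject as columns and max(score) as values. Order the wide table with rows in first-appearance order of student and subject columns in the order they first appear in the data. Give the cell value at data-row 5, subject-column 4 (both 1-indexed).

With rows in first-appearance order of student, row 5 is student=stu040. subject columns in first-appearance order: art, cs, chem, math; column 4 is math.
Long rows with student=stu040, subject=math: max(597, 168) = 597.

597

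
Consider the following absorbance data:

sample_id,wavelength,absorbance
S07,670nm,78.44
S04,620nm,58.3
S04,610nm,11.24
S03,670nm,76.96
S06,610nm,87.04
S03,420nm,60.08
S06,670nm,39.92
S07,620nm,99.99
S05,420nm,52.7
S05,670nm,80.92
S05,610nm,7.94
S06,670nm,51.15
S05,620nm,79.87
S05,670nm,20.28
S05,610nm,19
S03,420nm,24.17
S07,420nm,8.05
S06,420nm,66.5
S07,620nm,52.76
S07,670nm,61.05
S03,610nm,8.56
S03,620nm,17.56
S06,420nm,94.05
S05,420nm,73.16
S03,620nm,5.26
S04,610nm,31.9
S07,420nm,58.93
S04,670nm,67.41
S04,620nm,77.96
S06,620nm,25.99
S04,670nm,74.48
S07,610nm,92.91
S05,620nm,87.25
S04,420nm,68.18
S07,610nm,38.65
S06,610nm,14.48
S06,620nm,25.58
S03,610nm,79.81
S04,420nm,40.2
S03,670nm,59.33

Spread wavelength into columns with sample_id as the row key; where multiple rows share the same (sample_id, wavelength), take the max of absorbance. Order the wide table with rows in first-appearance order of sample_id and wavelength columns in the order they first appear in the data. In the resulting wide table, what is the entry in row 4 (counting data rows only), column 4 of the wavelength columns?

94.05

With rows in first-appearance order of sample_id, row 4 is sample_id=S06. wavelength columns in first-appearance order: 670nm, 620nm, 610nm, 420nm; column 4 is 420nm.
Long rows with sample_id=S06, wavelength=420nm: max(66.5, 94.05) = 94.05.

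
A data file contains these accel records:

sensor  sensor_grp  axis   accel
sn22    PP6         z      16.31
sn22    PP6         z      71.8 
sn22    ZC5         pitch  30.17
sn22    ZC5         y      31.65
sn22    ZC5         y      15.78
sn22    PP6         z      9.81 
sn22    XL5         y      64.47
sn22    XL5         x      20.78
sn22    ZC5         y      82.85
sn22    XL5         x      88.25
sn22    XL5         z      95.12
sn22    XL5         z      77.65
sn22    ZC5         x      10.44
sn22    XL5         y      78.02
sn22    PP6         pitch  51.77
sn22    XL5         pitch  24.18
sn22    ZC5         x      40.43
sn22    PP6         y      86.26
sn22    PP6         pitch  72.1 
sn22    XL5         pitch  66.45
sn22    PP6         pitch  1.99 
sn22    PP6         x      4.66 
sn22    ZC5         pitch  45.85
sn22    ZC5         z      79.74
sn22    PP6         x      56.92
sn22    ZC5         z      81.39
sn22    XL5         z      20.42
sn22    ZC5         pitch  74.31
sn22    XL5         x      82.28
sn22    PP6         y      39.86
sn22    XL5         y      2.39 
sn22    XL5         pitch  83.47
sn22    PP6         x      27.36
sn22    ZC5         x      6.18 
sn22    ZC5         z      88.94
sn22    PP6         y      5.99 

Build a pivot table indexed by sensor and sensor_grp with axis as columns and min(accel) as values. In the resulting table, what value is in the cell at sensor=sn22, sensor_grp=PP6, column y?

5.99

Rows with sensor=sn22, sensor_grp=PP6 and axis=y: accel values are 86.26, 39.86, 5.99.
min(86.26, 39.86, 5.99) = 5.99.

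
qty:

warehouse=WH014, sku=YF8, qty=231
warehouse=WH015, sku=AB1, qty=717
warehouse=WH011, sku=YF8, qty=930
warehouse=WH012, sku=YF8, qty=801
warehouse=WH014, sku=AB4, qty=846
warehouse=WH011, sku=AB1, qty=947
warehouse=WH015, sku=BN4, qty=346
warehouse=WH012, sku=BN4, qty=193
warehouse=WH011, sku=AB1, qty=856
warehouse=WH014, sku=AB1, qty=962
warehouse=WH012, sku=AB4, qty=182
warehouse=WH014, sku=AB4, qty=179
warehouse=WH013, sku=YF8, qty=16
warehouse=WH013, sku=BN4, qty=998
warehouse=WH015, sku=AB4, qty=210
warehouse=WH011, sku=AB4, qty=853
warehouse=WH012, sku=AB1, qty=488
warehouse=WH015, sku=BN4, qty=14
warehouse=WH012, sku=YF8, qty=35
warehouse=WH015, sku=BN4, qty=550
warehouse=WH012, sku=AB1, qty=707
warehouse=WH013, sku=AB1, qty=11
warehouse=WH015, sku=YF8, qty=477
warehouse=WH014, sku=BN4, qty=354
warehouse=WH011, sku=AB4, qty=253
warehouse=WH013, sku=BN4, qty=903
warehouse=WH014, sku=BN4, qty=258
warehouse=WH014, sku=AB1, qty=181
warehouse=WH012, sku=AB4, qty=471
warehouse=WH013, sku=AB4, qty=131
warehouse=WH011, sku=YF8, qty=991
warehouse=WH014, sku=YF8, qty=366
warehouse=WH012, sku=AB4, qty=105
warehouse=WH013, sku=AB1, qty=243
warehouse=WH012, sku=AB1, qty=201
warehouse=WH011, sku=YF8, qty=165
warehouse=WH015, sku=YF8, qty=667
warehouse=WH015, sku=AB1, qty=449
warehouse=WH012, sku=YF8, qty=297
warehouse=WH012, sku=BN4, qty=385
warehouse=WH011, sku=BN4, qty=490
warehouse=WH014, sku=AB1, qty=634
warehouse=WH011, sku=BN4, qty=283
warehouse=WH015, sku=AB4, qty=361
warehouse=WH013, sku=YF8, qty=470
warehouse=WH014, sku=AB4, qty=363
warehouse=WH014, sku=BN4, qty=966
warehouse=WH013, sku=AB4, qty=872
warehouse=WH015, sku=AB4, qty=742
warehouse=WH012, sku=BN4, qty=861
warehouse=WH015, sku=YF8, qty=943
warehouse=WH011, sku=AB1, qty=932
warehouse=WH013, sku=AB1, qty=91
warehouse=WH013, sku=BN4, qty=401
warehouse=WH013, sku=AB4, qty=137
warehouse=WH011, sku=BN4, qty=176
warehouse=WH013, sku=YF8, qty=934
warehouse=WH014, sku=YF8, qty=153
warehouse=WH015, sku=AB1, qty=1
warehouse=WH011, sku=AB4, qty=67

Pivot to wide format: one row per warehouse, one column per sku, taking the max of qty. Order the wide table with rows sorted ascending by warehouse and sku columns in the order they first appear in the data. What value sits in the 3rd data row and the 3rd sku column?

872

With rows sorted ascending by warehouse, row 3 is warehouse=WH013. sku columns in first-appearance order: YF8, AB1, AB4, BN4; column 3 is AB4.
Long rows with warehouse=WH013, sku=AB4: max(131, 872, 137) = 872.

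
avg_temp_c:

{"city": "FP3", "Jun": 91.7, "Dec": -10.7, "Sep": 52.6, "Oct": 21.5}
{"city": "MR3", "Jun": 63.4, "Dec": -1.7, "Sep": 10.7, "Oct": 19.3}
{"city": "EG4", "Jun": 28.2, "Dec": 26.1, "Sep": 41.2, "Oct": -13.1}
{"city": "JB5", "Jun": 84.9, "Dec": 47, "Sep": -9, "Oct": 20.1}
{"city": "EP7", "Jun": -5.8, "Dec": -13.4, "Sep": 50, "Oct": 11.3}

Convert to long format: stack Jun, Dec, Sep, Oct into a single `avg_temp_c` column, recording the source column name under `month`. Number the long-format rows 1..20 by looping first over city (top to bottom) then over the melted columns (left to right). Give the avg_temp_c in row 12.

20 rows total (5 × 4). Row 12: index ⌊(12-1)/4⌋ = 2 into city → EG4; (12-1) mod 4 = 3 into the melted columns → Oct.
So row 12 is (EG4, Oct, -13.1); avg_temp_c = -13.1.

-13.1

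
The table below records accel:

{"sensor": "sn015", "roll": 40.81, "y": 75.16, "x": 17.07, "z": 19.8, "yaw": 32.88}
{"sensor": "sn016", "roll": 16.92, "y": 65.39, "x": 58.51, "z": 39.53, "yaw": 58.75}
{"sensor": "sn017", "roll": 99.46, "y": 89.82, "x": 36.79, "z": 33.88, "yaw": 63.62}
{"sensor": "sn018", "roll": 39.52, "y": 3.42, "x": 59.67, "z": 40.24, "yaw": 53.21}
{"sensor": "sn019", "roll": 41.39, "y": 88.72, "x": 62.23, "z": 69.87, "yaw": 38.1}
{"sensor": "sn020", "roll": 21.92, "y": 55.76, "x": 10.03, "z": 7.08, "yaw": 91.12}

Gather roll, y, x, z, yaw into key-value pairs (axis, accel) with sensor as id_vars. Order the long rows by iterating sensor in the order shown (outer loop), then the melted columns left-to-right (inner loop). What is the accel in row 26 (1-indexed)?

21.92

30 rows total (6 × 5). Row 26: index ⌊(26-1)/5⌋ = 5 into sensor → sn020; (26-1) mod 5 = 0 into the melted columns → roll.
So row 26 is (sn020, roll, 21.92); accel = 21.92.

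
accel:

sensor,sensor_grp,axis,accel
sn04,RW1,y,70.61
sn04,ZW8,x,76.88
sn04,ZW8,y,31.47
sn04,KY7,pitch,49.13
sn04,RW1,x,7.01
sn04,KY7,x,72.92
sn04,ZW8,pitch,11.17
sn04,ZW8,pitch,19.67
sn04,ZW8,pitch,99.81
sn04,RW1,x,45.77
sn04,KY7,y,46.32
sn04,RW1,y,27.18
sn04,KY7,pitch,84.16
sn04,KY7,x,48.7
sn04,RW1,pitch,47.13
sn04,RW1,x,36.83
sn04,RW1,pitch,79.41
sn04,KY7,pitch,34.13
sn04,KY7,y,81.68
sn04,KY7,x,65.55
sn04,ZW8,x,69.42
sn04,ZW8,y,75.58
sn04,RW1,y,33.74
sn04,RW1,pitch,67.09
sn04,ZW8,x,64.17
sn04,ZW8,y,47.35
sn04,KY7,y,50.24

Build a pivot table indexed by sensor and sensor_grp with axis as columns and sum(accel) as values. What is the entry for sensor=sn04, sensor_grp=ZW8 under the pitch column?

130.65

Rows with sensor=sn04, sensor_grp=ZW8 and axis=pitch: accel values are 11.17, 19.67, 99.81.
11.17 + 19.67 + 99.81 = 130.65.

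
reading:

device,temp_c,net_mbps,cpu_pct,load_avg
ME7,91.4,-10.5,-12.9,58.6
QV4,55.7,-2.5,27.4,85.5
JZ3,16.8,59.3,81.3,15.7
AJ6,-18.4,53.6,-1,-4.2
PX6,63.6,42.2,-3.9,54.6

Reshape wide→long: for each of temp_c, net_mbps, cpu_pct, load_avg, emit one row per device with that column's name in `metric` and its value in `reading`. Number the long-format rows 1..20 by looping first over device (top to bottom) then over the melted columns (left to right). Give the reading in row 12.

20 rows total (5 × 4). Row 12: index ⌊(12-1)/4⌋ = 2 into device → JZ3; (12-1) mod 4 = 3 into the melted columns → load_avg.
So row 12 is (JZ3, load_avg, 15.7); reading = 15.7.

15.7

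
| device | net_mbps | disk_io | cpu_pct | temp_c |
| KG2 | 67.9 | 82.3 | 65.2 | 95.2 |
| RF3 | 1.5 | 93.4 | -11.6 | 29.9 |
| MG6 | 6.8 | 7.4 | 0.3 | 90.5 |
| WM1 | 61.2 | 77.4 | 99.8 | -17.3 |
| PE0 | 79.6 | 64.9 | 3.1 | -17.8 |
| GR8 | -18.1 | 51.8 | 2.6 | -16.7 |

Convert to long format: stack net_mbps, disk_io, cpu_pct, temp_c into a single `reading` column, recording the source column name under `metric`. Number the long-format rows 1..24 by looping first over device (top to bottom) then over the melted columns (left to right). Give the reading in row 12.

90.5

24 rows total (6 × 4). Row 12: index ⌊(12-1)/4⌋ = 2 into device → MG6; (12-1) mod 4 = 3 into the melted columns → temp_c.
So row 12 is (MG6, temp_c, 90.5); reading = 90.5.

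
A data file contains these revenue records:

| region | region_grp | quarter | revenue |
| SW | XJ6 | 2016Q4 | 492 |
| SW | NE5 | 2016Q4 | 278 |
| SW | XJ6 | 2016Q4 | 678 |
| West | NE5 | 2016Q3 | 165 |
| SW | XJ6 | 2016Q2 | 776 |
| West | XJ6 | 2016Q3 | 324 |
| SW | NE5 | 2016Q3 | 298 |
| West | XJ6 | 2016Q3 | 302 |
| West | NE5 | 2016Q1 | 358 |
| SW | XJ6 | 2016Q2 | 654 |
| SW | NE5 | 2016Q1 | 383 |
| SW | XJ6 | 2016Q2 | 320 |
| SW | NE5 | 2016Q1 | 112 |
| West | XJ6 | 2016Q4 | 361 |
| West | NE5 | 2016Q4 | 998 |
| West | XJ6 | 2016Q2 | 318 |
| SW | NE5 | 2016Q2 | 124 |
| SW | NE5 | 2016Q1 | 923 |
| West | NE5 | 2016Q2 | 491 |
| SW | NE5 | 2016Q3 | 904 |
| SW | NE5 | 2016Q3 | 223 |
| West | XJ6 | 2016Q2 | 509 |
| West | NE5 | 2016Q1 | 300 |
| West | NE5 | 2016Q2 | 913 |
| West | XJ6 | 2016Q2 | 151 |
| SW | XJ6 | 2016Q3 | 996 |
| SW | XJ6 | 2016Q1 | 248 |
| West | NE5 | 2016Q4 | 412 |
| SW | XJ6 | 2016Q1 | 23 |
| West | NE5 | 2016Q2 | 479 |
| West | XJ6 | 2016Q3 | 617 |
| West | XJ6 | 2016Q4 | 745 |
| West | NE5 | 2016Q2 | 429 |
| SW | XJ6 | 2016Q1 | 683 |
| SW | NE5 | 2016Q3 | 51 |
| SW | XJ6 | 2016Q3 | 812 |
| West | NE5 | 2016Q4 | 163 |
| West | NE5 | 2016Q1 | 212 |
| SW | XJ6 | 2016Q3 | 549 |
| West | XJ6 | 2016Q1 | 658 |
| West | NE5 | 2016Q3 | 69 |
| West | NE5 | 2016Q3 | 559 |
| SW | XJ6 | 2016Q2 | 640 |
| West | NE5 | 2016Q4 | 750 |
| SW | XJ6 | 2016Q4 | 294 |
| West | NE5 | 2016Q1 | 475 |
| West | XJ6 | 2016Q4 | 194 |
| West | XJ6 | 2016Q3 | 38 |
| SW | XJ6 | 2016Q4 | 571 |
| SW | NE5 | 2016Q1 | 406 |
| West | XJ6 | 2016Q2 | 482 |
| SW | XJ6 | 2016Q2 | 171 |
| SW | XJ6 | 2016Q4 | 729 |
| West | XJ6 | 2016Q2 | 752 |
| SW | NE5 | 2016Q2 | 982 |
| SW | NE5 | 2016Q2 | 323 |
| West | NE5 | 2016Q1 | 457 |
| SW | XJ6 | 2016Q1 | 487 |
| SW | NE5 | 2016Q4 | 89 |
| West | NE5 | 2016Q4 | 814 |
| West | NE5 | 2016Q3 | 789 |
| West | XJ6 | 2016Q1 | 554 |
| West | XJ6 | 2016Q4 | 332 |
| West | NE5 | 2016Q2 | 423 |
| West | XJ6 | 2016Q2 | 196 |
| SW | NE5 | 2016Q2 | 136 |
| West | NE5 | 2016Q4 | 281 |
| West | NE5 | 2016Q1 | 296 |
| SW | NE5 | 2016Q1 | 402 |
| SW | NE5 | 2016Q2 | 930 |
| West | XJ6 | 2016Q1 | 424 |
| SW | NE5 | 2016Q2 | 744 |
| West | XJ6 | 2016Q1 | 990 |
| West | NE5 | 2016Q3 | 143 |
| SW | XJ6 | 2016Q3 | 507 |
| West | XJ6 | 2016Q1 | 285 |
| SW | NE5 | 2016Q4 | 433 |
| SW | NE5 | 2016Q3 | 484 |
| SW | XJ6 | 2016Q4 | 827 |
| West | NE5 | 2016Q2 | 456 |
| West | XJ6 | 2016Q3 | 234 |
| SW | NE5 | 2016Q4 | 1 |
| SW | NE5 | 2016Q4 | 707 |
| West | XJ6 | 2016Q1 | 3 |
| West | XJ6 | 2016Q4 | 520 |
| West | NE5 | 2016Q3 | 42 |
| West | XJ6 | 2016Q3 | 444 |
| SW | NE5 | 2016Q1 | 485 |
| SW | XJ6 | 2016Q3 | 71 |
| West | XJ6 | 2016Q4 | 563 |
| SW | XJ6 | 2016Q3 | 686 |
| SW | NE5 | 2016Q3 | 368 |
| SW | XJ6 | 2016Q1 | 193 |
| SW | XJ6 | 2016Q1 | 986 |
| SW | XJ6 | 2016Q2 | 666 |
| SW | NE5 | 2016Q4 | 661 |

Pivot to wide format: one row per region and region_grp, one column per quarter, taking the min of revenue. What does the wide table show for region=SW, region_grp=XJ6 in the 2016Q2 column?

171

Rows with region=SW, region_grp=XJ6 and quarter=2016Q2: revenue values are 776, 654, 320, 640, 171, 666.
min(776, 654, 320, 640, 171, 666) = 171.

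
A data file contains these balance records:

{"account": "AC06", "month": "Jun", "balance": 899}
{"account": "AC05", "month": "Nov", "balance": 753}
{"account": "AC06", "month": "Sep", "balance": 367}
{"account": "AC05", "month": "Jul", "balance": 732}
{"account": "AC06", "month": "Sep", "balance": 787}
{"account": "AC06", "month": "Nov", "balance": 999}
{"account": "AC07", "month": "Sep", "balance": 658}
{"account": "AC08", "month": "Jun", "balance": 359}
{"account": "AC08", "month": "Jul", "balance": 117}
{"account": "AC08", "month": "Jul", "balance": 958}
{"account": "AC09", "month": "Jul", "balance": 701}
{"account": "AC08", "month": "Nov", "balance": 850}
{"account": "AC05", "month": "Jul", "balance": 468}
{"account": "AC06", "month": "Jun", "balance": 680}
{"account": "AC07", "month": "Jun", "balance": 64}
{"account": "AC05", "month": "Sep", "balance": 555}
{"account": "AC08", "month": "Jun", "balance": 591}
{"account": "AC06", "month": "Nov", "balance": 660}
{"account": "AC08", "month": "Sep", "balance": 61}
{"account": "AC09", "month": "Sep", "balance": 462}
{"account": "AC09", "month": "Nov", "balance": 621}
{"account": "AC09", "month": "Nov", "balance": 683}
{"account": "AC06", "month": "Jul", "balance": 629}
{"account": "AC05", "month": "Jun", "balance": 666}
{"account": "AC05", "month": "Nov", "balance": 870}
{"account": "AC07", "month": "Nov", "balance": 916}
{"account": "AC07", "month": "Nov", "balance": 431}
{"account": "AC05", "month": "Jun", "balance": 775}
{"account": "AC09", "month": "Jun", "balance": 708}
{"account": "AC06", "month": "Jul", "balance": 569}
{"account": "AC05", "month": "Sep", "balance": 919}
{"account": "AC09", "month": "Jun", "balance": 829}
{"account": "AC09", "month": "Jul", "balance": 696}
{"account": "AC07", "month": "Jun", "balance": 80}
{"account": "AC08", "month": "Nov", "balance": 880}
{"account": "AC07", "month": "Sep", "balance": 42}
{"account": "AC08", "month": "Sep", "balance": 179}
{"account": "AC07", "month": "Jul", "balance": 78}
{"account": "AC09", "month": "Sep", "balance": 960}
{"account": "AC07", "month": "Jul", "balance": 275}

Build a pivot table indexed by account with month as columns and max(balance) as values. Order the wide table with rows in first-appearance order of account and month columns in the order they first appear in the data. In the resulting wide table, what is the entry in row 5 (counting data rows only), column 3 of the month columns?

With rows in first-appearance order of account, row 5 is account=AC09. month columns in first-appearance order: Jun, Nov, Sep, Jul; column 3 is Sep.
Long rows with account=AC09, month=Sep: max(462, 960) = 960.

960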